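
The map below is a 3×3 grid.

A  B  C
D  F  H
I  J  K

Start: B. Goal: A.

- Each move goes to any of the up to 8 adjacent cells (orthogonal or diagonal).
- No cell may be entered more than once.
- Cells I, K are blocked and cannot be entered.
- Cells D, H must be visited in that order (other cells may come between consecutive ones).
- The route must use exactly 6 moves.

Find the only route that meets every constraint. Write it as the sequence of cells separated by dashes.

The waypoints must appear in the order D, H, with no cell reused.
Route from B: down-left 1 to D, down-right 1 to J, up-right 1 to H, up 1 to C, down-left 1 to F, up-left 1 to A — 6 moves in all.
Check: order respected (D at step 1, H at step 3); 6 moves as required.

B - D - J - H - C - F - A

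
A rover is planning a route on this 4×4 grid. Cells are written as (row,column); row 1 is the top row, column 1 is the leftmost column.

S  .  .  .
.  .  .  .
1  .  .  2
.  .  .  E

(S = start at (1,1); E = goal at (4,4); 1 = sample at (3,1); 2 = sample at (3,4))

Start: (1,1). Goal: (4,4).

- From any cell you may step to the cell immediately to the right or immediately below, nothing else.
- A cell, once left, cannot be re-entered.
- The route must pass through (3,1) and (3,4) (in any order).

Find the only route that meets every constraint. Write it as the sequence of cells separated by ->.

(1,1) -> (2,1) -> (3,1) -> (3,2) -> (3,3) -> (3,4) -> (4,4)

Moves only go right or down, so the column and row indices never decrease.
Route from (1,1): 2× down (reaching (3,1)), 3× right (reaching (3,4)), down to (4,4) — 6 moves in all.
Check: all required cells visited.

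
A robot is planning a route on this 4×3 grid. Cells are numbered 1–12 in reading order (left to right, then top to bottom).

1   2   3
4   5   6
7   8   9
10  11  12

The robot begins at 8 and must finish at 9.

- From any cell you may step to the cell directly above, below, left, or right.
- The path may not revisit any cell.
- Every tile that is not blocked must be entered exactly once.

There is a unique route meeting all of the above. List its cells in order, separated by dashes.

8 - 5 - 6 - 3 - 2 - 1 - 4 - 7 - 10 - 11 - 12 - 9

Need to visit all 12 open cells exactly once, starting at 8 and ending at 9.
Cell 1 has only two open neighbours (4 and 2), so the path must pass straight through it: one of those is the cell it's entered from and the other is where it exits.
Route from 8: up 1 to 5, right 1 to 6, up 1 to 3, left 2 to 1, down 3 to 10, right 2 to 12, up 1 to 9 — 11 moves in all.
Check: all 12 open cells covered.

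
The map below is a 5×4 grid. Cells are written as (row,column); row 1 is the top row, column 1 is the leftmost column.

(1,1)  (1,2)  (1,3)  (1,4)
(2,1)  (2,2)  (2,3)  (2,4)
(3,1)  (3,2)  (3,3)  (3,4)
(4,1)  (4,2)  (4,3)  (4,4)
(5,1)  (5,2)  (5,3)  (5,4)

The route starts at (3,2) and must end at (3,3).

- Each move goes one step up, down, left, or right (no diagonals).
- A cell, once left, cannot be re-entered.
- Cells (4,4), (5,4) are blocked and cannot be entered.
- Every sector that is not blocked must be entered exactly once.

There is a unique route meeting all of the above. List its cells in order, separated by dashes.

Need to visit all 18 open cells exactly once, starting at (3,2) and ending at (3,3).
Cell (3,4) has only two open neighbours ((2,4) and (3,3)), so the path must pass straight through it: one of those is the cell it's entered from and the other is where it exits.
Route from (3,2): down to (4,2), right to (4,3), down to (5,3), 2× left (reaching (5,1)), 4× up (reaching (1,1)), right to (1,2), down to (2,2), right to (2,3), up to (1,3), right to (1,4), 2× down (reaching (3,4)), left to (3,3) — 17 moves in all.
Check: all 18 open cells covered.

(3,2) - (4,2) - (4,3) - (5,3) - (5,2) - (5,1) - (4,1) - (3,1) - (2,1) - (1,1) - (1,2) - (2,2) - (2,3) - (1,3) - (1,4) - (2,4) - (3,4) - (3,3)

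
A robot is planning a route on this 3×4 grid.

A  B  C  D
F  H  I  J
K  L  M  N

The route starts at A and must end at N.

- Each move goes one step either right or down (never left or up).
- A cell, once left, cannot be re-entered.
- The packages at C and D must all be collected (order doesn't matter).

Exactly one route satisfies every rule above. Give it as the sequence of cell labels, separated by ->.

Moves only go right or down, so the column and row indices never decrease.
Route from A: 3× right (reaching D), 2× down (reaching N) — 5 moves in all.
Check: all required cells visited.

A -> B -> C -> D -> J -> N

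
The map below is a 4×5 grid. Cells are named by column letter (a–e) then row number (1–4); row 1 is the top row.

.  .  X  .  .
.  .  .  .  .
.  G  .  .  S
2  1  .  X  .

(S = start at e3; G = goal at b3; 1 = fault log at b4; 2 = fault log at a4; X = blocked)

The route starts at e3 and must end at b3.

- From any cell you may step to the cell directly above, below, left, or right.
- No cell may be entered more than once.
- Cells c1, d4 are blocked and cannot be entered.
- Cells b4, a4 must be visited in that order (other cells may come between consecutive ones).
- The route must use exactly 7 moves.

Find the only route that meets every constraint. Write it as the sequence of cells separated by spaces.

The waypoints must appear in the order b4, a4, with no cell reused.
Route from e3: left 2 to c3, down 1 to c4, left 2 to a4, up 1 to a3, right 1 to b3 — 7 moves in all.
Check: order respected (1 at step 4, 2 at step 5); 7 moves as required.

e3 d3 c3 c4 b4 a4 a3 b3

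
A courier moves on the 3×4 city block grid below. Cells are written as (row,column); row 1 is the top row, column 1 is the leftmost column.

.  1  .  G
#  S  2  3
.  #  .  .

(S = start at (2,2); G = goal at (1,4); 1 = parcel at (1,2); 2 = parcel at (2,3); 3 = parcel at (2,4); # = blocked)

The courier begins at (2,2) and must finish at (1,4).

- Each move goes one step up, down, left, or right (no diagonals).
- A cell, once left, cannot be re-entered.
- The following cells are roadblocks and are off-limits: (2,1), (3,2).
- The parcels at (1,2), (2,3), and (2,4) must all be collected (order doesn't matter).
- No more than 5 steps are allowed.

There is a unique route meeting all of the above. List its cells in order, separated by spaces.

(2,2) (1,2) (1,3) (2,3) (2,4) (1,4)

Any route must reach (1,2), (2,3), and (2,4) and still end at (1,4) within 5 moves, so the order of the required stops is forced.
Route from (2,2): up to (1,2), right to (1,3), down to (2,3), right to (2,4), up to (1,4) — 5 moves in all.
Check: all required cells visited; 5 ≤ 5 moves.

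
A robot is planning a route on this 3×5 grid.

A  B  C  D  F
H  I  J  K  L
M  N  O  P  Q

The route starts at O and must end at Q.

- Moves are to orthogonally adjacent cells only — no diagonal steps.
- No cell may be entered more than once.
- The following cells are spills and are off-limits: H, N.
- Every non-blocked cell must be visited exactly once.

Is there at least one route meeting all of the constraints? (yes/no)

Cell A has only one open neighbour but is neither the start nor the goal, so a Hamiltonian route would have to both enter and leave it through the same neighbour — impossible without revisiting.

no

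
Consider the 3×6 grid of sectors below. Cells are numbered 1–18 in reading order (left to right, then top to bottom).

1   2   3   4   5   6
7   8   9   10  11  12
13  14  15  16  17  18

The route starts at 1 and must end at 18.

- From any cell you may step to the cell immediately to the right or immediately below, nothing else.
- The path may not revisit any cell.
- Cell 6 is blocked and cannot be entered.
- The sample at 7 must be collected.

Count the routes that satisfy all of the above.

6

A right/down-only route from 1 to 18 makes exactly 2 down-moves and 5 right-moves in some order.
With no other constraints that would be C(7,2) = 21 routes.
Split at 7 and multiply the segment counts (each segment already excludes blocked cells): 1→7: 1; 7→18: 6; product = 6.
That gives 6 routes.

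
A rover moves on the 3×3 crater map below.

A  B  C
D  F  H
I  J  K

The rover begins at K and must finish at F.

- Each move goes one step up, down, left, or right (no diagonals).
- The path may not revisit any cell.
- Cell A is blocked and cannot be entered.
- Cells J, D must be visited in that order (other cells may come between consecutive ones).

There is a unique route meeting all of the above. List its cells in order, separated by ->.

K -> J -> I -> D -> F

The waypoints must appear in the order J, D, with no cell reused.
Route from K: 2× left (reaching I), up to D, right to F — 4 moves in all.
Check: order respected (J at step 1, D at step 3).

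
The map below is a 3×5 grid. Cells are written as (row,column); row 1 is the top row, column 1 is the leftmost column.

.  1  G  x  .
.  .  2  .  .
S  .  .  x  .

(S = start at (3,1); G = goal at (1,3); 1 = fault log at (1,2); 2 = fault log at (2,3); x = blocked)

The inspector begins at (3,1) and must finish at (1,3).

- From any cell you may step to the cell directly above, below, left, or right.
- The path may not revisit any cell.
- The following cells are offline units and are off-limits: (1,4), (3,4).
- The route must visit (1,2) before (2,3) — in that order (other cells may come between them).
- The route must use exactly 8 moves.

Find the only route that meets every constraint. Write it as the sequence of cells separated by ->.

(3,1) -> (2,1) -> (1,1) -> (1,2) -> (2,2) -> (3,2) -> (3,3) -> (2,3) -> (1,3)

The waypoints must appear in the order (1,2), (2,3), with no cell reused.
Route from (3,1): 2× up (reaching (1,1)), right to (1,2), 2× down (reaching (3,2)), right to (3,3), 2× up (reaching (1,3)) — 8 moves in all.
Check: order respected (1 at step 3, 2 at step 7); 8 moves as required.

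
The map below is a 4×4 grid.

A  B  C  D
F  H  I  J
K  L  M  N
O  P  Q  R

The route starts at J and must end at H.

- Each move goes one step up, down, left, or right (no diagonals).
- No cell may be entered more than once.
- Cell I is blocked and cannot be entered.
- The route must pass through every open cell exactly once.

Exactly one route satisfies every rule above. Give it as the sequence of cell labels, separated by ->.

J -> D -> C -> B -> A -> F -> K -> O -> P -> Q -> R -> N -> M -> L -> H

Need to visit all 15 open cells exactly once, starting at J and ending at H.
Cell R has only two open neighbours (N and Q), so the path must pass straight through it: one of those is the cell it's entered from and the other is where it exits.
Route from J: up to D, 3× left (reaching A), 3× down (reaching O), 3× right (reaching R), up to N, 2× left (reaching L), up to H — 14 moves in all.
Check: all 15 open cells covered.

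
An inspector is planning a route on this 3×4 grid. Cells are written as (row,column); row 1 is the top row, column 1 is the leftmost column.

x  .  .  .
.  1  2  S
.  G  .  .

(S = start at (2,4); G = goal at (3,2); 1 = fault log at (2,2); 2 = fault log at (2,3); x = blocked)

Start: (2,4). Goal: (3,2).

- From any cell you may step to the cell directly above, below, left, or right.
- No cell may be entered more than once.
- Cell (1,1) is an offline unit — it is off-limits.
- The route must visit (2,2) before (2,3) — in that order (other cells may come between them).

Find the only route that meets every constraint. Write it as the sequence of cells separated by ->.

The waypoints must appear in the order (2,2), (2,3), with no cell reused.
Route from (2,4): up to (1,4), 2× left (reaching (1,2)), down to (2,2), right to (2,3), down to (3,3), left to (3,2) — 7 moves in all.
Check: order respected (1 at step 4, 2 at step 5).

(2,4) -> (1,4) -> (1,3) -> (1,2) -> (2,2) -> (2,3) -> (3,3) -> (3,2)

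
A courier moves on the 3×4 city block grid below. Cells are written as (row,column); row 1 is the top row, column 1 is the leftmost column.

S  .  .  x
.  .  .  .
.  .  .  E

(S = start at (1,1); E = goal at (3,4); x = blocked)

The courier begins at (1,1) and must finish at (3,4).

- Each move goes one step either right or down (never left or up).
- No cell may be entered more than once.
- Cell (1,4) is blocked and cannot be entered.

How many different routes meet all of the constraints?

A right/down-only route from (1,1) to (3,4) makes exactly 2 down-moves and 3 right-moves in some order.
With no other constraints that would be C(5,2) = 10 routes.
Subtract routes through each blocked cell (inclusion–exclusion for overlaps): − through (1,4): 1 → 9.
That gives 9 routes.

9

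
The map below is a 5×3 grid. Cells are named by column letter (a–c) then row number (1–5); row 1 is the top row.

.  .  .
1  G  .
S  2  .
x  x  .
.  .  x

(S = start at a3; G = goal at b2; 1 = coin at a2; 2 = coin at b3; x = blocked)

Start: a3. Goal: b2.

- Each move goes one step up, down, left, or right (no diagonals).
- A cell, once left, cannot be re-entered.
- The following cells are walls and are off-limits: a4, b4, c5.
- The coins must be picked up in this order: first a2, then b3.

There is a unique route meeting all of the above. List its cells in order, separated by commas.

The waypoints must appear in the order a2, b3, with no cell reused.
Route from a3: 2× up (reaching a1), 2× right (reaching c1), 2× down (reaching c3), left to b3, up to b2 — 8 moves in all.
Check: order respected (1 at step 1, 2 at step 7).

a3, a2, a1, b1, c1, c2, c3, b3, b2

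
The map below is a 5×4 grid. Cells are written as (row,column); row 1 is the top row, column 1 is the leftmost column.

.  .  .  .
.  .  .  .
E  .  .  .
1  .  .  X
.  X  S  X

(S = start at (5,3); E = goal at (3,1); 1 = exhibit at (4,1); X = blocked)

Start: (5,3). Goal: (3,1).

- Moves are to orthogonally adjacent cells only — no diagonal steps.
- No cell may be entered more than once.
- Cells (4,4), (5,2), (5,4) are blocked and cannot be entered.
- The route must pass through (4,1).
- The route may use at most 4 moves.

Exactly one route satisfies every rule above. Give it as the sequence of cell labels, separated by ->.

Any route must reach (4,1) and still end at (3,1) within 4 moves, so the order of the required stops is forced.
Route from (5,3): up 1 to (4,3), left 2 to (4,1), up 1 to (3,1) — 4 moves in all.
Check: all required cells visited; 4 ≤ 4 moves.

(5,3) -> (4,3) -> (4,2) -> (4,1) -> (3,1)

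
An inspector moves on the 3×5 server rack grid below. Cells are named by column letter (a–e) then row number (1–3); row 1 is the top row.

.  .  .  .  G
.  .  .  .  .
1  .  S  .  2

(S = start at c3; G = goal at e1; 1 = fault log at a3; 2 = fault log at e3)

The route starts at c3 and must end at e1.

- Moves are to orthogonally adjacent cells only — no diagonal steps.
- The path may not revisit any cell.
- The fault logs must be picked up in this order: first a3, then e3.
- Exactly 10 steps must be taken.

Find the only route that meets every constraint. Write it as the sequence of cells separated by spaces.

The waypoints must appear in the order a3, e3, with no cell reused.
Route from c3: 2× left (reaching a3), up to a2, 3× right (reaching d2), down to d3, right to e3, 2× up (reaching e1) — 10 moves in all.
Check: order respected (1 at step 2, 2 at step 8); 10 moves as required.

c3 b3 a3 a2 b2 c2 d2 d3 e3 e2 e1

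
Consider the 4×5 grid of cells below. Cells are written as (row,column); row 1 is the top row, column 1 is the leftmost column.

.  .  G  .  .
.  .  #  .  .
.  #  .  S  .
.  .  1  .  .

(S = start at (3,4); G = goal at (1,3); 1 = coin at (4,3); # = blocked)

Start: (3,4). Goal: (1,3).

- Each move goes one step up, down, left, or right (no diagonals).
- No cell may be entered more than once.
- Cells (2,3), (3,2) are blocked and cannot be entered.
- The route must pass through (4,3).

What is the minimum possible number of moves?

Any route passes through (4,3) somewhere between (3,4) and (1,3). Summing Manhattan distances along the two legs ((3,4) → (4,3) → (1,3)) gives a lower bound of 2 + 3 = 5 moves.
That bound ignores the blocked cells. Measuring each leg by the fewest moves that actually steer around them ((3,4)→(4,3): 2; (4,3)→(1,3): 5) raises the lower bound to 7.
The shortest route satisfying every rule uses 9 moves: (3,4) → (4,4) → (4,3) → (4,2) → (4,1) → (3,1) → (2,1) → (1,1) → (1,2) → (1,3).
The bound of 7 isn't tight here; checking systematically, no route of length 7 through 8 satisfies every constraint, so 9 is the minimum.

9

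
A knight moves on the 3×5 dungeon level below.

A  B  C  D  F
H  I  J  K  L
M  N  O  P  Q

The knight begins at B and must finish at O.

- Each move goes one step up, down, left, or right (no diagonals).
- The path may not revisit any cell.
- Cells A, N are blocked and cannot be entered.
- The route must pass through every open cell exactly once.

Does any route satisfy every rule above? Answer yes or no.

Cell M has only one open neighbour but is neither the start nor the goal, so a Hamiltonian route would have to both enter and leave it through the same neighbour — impossible without revisiting.

no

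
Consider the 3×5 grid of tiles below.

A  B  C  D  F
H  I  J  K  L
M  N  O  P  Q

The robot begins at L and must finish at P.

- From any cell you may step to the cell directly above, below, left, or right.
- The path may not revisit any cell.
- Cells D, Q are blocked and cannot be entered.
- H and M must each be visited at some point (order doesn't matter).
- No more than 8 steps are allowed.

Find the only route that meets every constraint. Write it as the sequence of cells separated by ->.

The budget equals the shortest possible length, so every move has to be on a shortest route through the required cells.
Route from L: left 4 to H, down 1 to M, right 3 to P — 8 moves in all.
Check: all required cells visited; 8 ≤ 8 moves.

L -> K -> J -> I -> H -> M -> N -> O -> P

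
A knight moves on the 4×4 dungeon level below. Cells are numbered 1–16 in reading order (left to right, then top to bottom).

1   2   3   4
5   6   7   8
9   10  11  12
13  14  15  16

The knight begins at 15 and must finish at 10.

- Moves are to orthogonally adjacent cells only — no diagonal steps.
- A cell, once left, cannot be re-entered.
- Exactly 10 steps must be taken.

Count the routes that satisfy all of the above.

36

Need simple routes of exactly 10 moves from 15 to 10 (Manhattan distance 2, so 4 moves are spent on a detour and 4 undoing it).
Branch systematically from the start, pruning whenever the remaining move budget drops below the Manhattan distance to 10 or differs from it in parity. Grouping the completions by first move — via 11: 15; via 14: 5; via 16: 16 — and summing: 15 + 5 + 16 = 36.
That gives 36 routes.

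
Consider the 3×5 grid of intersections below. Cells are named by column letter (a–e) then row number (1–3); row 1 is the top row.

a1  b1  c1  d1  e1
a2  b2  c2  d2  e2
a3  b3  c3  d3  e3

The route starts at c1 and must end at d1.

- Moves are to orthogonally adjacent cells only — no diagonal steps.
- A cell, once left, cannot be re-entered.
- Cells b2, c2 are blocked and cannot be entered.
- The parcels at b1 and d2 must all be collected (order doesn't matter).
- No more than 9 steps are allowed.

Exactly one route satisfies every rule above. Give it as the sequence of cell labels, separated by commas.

c1, b1, a1, a2, a3, b3, c3, d3, d2, d1

The 9-move cap with required stops at b1, d2 leaves no slack for detours.
Route from c1: left 2 to a1, down 2 to a3, right 3 to d3, up 2 to d1 — 9 moves in all.
Check: all required cells visited; 9 ≤ 9 moves.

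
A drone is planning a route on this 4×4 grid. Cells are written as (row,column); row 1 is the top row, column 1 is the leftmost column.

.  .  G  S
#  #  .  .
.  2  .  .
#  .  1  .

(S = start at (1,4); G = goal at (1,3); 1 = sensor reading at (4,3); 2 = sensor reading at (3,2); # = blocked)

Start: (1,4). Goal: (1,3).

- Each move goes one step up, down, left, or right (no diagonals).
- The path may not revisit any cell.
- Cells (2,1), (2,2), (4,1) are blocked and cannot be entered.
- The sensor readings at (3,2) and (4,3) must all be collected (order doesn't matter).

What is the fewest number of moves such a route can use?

9

Any route passes through (3,2) and (4,3) in some order between (1,4) and (1,3). Summing Manhattan distances along each leg and taking the cheapest ordering ((1,4) → (4,3) → (3,2) → (1,3)) gives a lower bound of 4 + 2 + 3 = 9 moves.
A route of 9 moves achieves this: (1,4) → (2,4) → (3,4) → (4,4) → (4,3) → (4,2) → (3,2) → (3,3) → (2,3) → (1,3).
Since 9 matches the lower bound, it is optimal.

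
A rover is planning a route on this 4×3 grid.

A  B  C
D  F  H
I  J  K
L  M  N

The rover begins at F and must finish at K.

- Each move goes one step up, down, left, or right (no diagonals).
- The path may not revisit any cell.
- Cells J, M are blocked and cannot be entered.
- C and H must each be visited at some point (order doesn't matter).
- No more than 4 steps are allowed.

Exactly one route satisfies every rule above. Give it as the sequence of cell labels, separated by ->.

Any route must reach C and H and still end at K within 4 moves, so the order of the required stops is forced.
Route from F: up to B, right to C, 2× down (reaching K) — 4 moves in all.
Check: all required cells visited; 4 ≤ 4 moves.

F -> B -> C -> H -> K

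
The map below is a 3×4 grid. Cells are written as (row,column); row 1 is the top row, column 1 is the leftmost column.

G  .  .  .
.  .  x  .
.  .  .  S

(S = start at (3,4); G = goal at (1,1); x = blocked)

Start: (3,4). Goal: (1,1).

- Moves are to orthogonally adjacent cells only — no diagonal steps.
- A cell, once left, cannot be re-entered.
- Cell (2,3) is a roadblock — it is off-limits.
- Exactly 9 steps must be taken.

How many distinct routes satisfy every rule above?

Need simple routes of exactly 9 moves from (3,4) to (1,1) (Manhattan distance 5, so 2 moves are spent on a detour and 2 undoing it).
Enumerating: (3,4) (2,4) (1,4) (1,3) (1,2) (2,2) (3,2) (3,1) (2,1) (1,1).
That gives 1 route.

1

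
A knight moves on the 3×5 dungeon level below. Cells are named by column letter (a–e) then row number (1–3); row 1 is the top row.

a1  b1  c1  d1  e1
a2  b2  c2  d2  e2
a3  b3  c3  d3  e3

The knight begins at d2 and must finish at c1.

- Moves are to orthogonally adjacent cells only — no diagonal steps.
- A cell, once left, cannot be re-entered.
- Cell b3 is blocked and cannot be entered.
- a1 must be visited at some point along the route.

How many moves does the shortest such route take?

6

Any route passes through a1 somewhere between d2 and c1. Summing Manhattan distances along the two legs (d2 → a1 → c1) gives a lower bound of 4 + 2 = 6 moves.
A route of 6 moves achieves this: d2 → c2 → b2 → a2 → a1 → b1 → c1.
Since 6 matches the lower bound, it is optimal.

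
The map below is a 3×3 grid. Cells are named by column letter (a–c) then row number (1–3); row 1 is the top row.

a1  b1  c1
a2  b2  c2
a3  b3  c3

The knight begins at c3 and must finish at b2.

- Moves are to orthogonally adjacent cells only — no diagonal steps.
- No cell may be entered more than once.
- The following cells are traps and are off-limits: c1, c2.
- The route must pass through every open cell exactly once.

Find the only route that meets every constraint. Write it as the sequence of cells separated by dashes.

Need to visit all 7 open cells exactly once, starting at c3 and ending at b2.
Route from c3: left 2 to a3, up 2 to a1, right 1 to b1, down 1 to b2 — 6 moves in all.
Check: all 7 open cells covered.

c3 - b3 - a3 - a2 - a1 - b1 - b2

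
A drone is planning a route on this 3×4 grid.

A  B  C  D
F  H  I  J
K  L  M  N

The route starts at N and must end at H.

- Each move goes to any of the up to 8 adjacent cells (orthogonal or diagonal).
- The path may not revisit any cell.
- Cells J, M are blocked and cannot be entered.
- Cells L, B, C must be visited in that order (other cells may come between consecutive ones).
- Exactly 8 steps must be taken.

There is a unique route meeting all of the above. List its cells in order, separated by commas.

The waypoints must appear in the order L, B, C, with no cell reused.
Route from N: up-left to I, down-left to L, left to K, 2× up (reaching A), 2× right (reaching C), down-left to H — 8 moves in all.
Check: order respected (L at step 2, B at step 6, C at step 7); 8 moves as required.

N, I, L, K, F, A, B, C, H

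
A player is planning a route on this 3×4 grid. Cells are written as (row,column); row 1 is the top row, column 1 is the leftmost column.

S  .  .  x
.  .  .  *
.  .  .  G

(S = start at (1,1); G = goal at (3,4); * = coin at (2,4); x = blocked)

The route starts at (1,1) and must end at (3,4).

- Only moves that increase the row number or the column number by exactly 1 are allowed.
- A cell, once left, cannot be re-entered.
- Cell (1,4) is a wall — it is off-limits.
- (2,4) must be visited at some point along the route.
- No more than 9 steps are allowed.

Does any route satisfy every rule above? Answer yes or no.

yes

One route that works: (1,1) → (2,1) → (2,2) → (2,3) → (2,4) → (3,4).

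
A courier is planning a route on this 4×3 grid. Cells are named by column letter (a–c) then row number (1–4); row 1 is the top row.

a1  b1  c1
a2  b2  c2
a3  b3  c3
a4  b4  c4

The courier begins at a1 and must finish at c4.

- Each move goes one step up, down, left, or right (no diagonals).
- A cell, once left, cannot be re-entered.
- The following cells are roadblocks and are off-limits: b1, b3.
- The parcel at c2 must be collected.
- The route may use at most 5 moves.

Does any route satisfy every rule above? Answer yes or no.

yes

One route that works: a1 → a2 → b2 → c2 → c3 → c4.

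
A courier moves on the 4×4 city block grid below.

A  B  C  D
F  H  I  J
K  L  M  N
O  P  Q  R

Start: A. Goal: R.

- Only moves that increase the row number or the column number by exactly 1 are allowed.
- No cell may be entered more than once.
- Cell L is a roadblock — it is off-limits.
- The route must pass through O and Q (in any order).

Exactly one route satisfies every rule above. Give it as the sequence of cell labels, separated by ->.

Moves only go right or down, so the column and row indices never decrease.
Route from A: 3× down (reaching O), 3× right (reaching R) — 6 moves in all.
Check: all required cells visited.

A -> F -> K -> O -> P -> Q -> R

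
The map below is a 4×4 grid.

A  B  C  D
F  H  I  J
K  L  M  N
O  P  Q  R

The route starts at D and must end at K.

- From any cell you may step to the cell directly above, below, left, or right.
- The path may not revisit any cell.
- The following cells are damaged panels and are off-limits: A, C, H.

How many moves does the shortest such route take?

5

The Manhattan distance from D to K is |1−3| + |4−1| = 5, so at least 5 moves are needed.
A route of 5 moves achieves this: D → J → N → M → L → K.
Since 5 matches the lower bound, it is optimal.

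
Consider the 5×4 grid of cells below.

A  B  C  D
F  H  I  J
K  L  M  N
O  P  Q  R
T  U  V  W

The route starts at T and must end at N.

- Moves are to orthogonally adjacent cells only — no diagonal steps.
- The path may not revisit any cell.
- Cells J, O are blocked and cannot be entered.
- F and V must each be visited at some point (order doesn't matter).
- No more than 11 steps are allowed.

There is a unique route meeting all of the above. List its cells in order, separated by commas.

T, U, V, Q, P, L, K, F, H, I, M, N

The budget equals the shortest possible length, so every move has to be on a shortest route through the required cells.
Route from T: 2× right (reaching V), up to Q, left to P, up to L, left to K, up to F, 2× right (reaching I), down to M, right to N — 11 moves in all.
Check: all required cells visited; 11 ≤ 11 moves.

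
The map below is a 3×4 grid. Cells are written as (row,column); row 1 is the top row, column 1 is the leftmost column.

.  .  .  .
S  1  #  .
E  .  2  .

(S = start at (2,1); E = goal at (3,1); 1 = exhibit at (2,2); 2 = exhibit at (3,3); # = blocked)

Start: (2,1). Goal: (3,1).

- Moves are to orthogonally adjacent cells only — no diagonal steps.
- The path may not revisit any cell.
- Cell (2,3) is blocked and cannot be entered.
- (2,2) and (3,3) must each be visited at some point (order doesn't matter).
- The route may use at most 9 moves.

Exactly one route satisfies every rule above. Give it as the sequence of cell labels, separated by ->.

(2,1) -> (2,2) -> (1,2) -> (1,3) -> (1,4) -> (2,4) -> (3,4) -> (3,3) -> (3,2) -> (3,1)

The 9-move cap with required stops at (2,2), (3,3) leaves no slack for detours.
Route from (2,1): right to (2,2), up to (1,2), 2× right (reaching (1,4)), 2× down (reaching (3,4)), 3× left (reaching (3,1)) — 9 moves in all.
Check: all required cells visited; 9 ≤ 9 moves.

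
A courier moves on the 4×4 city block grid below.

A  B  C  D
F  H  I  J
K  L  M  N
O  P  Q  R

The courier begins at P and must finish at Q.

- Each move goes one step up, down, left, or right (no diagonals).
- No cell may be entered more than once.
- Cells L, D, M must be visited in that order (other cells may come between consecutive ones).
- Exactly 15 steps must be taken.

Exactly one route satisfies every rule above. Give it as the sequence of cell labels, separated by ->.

The waypoints must appear in the order L, D, M, with no cell reused.
Route from P: left 1 to O, up 1 to K, right 1 to L, up 1 to H, left 1 to F, up 1 to A, right 3 to D, down 1 to J, left 1 to I, down 1 to M, right 1 to N, down 1 to R, left 1 to Q — 15 moves in all.
Check: order respected (L at step 3, D at step 9, M at step 12); 15 moves as required.

P -> O -> K -> L -> H -> F -> A -> B -> C -> D -> J -> I -> M -> N -> R -> Q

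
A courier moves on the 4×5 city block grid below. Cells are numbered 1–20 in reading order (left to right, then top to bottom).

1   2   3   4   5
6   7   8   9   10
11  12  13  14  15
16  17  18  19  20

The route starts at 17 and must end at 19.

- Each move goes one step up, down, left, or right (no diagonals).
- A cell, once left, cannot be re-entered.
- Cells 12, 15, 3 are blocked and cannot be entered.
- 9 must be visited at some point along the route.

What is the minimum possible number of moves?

6

Any route passes through 9 somewhere between 17 and 19. Summing Manhattan distances along the two legs (17 → 9 → 19) gives a lower bound of 4 + 2 = 6 moves.
A route of 6 moves achieves this: 17 → 18 → 13 → 8 → 9 → 14 → 19.
Since 6 matches the lower bound, it is optimal.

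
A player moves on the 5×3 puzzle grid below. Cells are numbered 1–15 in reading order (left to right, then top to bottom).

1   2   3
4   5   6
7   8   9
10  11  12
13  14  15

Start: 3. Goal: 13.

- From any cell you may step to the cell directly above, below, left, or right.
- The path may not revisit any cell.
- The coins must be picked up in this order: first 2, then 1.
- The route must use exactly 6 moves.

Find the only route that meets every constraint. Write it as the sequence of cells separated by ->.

The waypoints must appear in the order 2, 1, with no cell reused.
Route from 3: 2× left (reaching 1), 4× down (reaching 13) — 6 moves in all.
Check: order respected (2 at step 1, 1 at step 2); 6 moves as required.

3 -> 2 -> 1 -> 4 -> 7 -> 10 -> 13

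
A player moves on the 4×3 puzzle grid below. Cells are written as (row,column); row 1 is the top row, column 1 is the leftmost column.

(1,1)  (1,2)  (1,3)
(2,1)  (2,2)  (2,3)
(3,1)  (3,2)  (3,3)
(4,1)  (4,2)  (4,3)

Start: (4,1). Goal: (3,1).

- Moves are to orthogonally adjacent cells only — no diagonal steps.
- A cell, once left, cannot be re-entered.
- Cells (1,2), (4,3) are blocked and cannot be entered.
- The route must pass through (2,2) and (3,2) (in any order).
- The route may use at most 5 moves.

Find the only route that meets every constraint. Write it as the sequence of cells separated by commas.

(4,1), (4,2), (3,2), (2,2), (2,1), (3,1)

The 5-move cap with required stops at (2,2), (3,2) leaves no slack for detours.
Route from (4,1): right to (4,2), 2× up (reaching (2,2)), left to (2,1), down to (3,1) — 5 moves in all.
Check: all required cells visited; 5 ≤ 5 moves.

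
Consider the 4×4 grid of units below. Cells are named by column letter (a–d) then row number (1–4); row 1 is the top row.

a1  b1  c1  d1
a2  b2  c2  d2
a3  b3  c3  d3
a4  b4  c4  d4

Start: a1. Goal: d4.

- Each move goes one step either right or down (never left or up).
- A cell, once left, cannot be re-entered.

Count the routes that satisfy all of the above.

20

A right/down-only route from a1 to d4 makes exactly 3 down-moves and 3 right-moves in some order.
With no other constraints that would be C(6,3) = 20 routes.
That gives 20 routes.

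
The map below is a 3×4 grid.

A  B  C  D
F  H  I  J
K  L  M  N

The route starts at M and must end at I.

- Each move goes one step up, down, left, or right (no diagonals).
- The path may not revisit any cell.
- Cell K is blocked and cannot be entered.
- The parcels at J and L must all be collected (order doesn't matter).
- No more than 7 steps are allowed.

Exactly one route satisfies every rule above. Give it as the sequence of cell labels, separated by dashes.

M - L - H - B - C - D - J - I

Any route must reach J and L and still end at I within 7 moves, so the order of the required stops is forced.
Route from M: left 1 to L, up 2 to B, right 2 to D, down 1 to J, left 1 to I — 7 moves in all.
Check: all required cells visited; 7 ≤ 7 moves.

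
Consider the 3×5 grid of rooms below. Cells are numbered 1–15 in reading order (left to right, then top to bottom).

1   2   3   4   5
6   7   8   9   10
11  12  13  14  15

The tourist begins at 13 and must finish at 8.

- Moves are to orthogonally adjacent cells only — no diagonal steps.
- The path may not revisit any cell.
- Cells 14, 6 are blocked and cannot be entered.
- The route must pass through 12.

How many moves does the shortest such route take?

3

Any route passes through 12 somewhere between 13 and 8. Summing Manhattan distances along the two legs (13 → 12 → 8) gives a lower bound of 1 + 2 = 3 moves.
A route of 3 moves achieves this: 13 → 12 → 7 → 8.
Since 3 matches the lower bound, it is optimal.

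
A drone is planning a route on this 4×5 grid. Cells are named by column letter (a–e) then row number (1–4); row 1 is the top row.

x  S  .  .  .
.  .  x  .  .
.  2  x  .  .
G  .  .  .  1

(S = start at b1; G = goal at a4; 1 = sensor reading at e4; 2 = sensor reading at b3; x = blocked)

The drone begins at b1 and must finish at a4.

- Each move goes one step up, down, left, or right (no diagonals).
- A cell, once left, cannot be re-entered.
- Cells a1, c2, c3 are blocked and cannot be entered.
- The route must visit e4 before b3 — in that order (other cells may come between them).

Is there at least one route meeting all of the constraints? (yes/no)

yes

One route that works: b1 → c1 → d1 → d2 → d3 → e3 → e4 → d4 → c4 → b4 → b3 → a3 → a4.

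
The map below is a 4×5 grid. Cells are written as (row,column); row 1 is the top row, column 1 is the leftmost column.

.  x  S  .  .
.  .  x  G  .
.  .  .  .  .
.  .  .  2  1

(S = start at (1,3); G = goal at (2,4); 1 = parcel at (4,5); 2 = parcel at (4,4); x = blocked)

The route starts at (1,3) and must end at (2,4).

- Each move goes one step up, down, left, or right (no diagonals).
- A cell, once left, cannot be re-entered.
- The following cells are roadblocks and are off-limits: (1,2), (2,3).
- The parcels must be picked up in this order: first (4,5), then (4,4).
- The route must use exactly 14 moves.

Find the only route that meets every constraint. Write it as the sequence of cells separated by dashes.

The waypoints must appear in the order (4,5), (4,4), with no cell reused.
Route from (1,3): right 2 to (1,5), down 3 to (4,5), left 4 to (4,1), up 1 to (3,1), right 3 to (3,4), up 1 to (2,4) — 14 moves in all.
Check: order respected (1 at step 5, 2 at step 6); 14 moves as required.

(1,3) - (1,4) - (1,5) - (2,5) - (3,5) - (4,5) - (4,4) - (4,3) - (4,2) - (4,1) - (3,1) - (3,2) - (3,3) - (3,4) - (2,4)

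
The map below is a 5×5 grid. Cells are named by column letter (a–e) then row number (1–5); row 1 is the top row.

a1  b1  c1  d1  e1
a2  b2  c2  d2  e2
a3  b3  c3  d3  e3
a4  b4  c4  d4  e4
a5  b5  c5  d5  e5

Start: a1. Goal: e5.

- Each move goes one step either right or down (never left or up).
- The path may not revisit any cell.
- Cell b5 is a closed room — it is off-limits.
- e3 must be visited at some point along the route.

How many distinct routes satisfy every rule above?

A right/down-only route from a1 to e5 makes exactly 4 down-moves and 4 right-moves in some order.
With no other constraints that would be C(8,4) = 70 routes.
Split at e3 and multiply the segment counts (each segment already excludes blocked cells): a1→e3: 15; e3→e5: 1; product = 15.
That gives 15 routes.

15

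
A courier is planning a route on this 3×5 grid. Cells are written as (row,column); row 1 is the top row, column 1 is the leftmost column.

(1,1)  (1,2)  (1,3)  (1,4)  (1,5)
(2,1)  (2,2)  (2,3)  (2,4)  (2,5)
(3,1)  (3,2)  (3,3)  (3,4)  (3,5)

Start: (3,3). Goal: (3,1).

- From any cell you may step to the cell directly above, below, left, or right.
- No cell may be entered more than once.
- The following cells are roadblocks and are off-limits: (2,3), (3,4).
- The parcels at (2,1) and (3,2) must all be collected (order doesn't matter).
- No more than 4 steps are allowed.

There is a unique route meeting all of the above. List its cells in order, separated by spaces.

Any route must reach (2,1) and (3,2) and still end at (3,1) within 4 moves, so the order of the required stops is forced.
Route from (3,3): left to (3,2), up to (2,2), left to (2,1), down to (3,1) — 4 moves in all.
Check: all required cells visited; 4 ≤ 4 moves.

(3,3) (3,2) (2,2) (2,1) (3,1)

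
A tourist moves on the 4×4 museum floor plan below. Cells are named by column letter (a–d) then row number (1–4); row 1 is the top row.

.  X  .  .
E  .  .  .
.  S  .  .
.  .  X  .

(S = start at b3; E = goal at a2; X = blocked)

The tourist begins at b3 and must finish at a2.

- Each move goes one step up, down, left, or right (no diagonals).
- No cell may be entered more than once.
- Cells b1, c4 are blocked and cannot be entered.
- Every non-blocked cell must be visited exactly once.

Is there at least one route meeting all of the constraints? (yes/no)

no

Cell a1 has only one open neighbour but is neither the start nor the goal, so a Hamiltonian route would have to both enter and leave it through the same neighbour — impossible without revisiting.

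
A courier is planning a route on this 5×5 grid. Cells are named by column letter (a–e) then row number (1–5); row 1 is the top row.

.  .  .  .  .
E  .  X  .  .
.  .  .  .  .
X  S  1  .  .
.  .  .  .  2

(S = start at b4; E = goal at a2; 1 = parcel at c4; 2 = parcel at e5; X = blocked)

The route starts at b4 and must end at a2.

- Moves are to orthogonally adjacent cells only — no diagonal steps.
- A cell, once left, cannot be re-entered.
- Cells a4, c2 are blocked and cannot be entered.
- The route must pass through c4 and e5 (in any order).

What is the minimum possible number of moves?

11

Any route passes through c4 and e5 in some order between b4 and a2. Summing Manhattan distances along each leg and taking the cheapest ordering (b4 → c4 → e5 → a2) gives a lower bound of 1 + 3 + 7 = 11 moves.
A route of 11 moves achieves this: b4 → b5 → c5 → d5 → e5 → e4 → d4 → c4 → c3 → b3 → b2 → a2.
Since 11 matches the lower bound, it is optimal.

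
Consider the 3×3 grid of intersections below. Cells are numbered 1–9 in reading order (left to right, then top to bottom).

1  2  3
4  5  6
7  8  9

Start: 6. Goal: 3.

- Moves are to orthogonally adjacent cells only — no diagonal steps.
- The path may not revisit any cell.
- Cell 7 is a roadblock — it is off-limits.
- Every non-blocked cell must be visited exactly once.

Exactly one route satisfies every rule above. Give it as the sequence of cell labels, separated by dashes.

Need to visit all 8 open cells exactly once, starting at 6 and ending at 3.
Cell 4 has only two open neighbours (1 and 5), so the path must pass straight through it: one of those is the cell it's entered from and the other is where it exits.
Route from 6: down to 9, left to 8, up to 5, left to 4, up to 1, 2× right (reaching 3) — 7 moves in all.
Check: all 8 open cells covered.

6 - 9 - 8 - 5 - 4 - 1 - 2 - 3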